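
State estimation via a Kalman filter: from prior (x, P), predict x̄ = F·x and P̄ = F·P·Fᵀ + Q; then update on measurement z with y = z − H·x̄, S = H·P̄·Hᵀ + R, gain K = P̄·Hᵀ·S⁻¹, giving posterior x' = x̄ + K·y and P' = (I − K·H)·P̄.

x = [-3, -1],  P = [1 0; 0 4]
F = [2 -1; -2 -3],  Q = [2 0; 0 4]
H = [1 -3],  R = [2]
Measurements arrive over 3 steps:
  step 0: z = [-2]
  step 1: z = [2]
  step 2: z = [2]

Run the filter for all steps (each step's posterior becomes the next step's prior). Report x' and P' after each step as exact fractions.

step 0: x' = [-37/6, -4/3], P' = [851/90 143/45; 143/45 58/45]
step 1: x' = [-2547/1418, -2614/2127], P' = [4823/1418 2201/2127; 2201/2127 3406/6381]
step 2: x' = [926057/676858, -8192/48347], P' = [2296871/676858 50097/48347; 50097/48347 25862/48347]

step 0: x̄ = F·x = [-5, 9]
step 0: P̄ = F·P·Fᵀ + Q = [10 8; 8 44]
step 0: y = z − H·x̄ = [30]
step 0: S = H·P̄·Hᵀ + R = [360]
step 0: K = P̄·Hᵀ·S⁻¹ = [-7/180; -31/90]
step 0: x' = x̄ + K·y = [-37/6, -4/3]
step 0: P' = (I − K·H)·P̄ = [851/90 143/45; 143/45 58/45]
step 1: x̄ = F·x = [-11, 49/3]
step 1: P̄ = F·P·Fᵀ + Q = [142/5 -140/3; -140/3 824/9]
step 1: y = z − H·x̄ = [62]
step 1: S = H·P̄·Hᵀ + R = [5672/5]
step 1: K = P̄·Hᵀ·S⁻¹ = [421/2836; -1205/4254]
step 1: x' = x̄ + K·y = [-2547/1418, -2614/2127]
step 1: P' = (I − K·H)·P̄ = [4823/1418 2201/2127; 2201/2127 3406/6381]
step 2: x̄ = F·x = [-5027/2127, 5161/709]
step 2: P̄ = F·P·Fᵀ + Q = [76570/6381 -34336/2127; -34336/2127 24692/709]
step 2: y = z − H·x̄ = [55730/2127]
step 2: S = H·P̄·Hᵀ + R = [2707432/6381]
step 2: K = P̄·Hᵀ·S⁻¹ = [192797/1353716; -27489/96694]
step 2: x' = x̄ + K·y = [926057/676858, -8192/48347]
step 2: P' = (I − K·H)·P̄ = [2296871/676858 50097/48347; 50097/48347 25862/48347]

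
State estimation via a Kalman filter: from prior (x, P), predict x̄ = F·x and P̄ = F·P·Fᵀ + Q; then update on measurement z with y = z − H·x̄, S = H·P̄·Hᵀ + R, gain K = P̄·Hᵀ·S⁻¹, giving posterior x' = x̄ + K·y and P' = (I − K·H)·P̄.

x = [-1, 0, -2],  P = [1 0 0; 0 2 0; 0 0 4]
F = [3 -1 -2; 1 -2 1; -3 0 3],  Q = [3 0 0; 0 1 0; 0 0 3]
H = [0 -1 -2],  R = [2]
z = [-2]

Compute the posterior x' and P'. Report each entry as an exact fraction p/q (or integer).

x̄ = F·x = [1, -3, -3]
P̄ = F·P·Fᵀ + Q = [30 -1 -33; -1 14 9; -33 9 48]
y = z − H·x̄ = [-11]
S = H·P̄·Hᵀ + R = [244]
K = P̄·Hᵀ·S⁻¹ = [67/244; -8/61; -105/244]
x' = x̄ + K·y = [-493/244, -95/61, 423/244]
P' = (I − K·H)·P̄ = [2831/244 475/61 -1017/244; 475/61 598/61 -291/61; -1017/244 -291/61 687/244]

x' = [-493/244, -95/61, 423/244]
P' = [2831/244 475/61 -1017/244; 475/61 598/61 -291/61; -1017/244 -291/61 687/244]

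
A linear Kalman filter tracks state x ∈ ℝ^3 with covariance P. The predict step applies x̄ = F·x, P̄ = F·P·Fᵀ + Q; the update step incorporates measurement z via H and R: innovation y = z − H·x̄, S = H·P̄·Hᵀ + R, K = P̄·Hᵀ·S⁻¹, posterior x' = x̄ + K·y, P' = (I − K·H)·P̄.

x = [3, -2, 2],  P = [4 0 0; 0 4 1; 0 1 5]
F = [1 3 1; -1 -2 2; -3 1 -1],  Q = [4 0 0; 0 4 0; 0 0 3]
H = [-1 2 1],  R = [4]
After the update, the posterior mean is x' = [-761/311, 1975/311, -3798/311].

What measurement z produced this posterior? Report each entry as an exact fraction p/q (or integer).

z = [3]

x̄ = F·x = [-1, 5, -13]
P̄ = F·P·Fᵀ + Q = [55 -14 -7; -14 36 -2; -7 -2 46]
S = H·P̄·Hᵀ + R = [311]
K = P̄·Hᵀ·S⁻¹ = [-90/311; 84/311; 49/311]
x' − x̄ = [-450/311, 420/311, 245/311] = K·y
y = (KᵀK)⁻¹·Kᵀ·(x' − x̄) = [5]
z = y + H·x̄ = [5] + [-2] = [3]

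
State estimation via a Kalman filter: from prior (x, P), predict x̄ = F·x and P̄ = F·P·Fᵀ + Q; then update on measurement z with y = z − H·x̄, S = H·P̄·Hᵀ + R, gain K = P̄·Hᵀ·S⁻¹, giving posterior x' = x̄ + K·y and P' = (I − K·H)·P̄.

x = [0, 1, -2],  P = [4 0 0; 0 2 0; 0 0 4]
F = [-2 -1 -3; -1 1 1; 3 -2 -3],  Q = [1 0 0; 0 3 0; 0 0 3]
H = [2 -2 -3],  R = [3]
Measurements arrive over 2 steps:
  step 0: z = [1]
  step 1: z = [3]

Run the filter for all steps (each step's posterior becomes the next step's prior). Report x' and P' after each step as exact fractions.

step 0: x' = [1392/271, -248/271, 2007/542], P' = [12167/271 -3328/271 10293/271; -3328/271 2465/271 -3885/271; 10293/271 -3885/271 19065/542]
step 1: x' = [6620738/2817023, -304072/2817023, 166432/256093], P' = [34226271/2817023 7784301/2817023 1501149/256093; 7784301/2817023 11933778/2817023 -261441/256093; 1501149/256093 -261441/256093 1199417/256093]

step 0: x̄ = F·x = [5, -1, 4]
step 0: P̄ = F·P·Fᵀ + Q = [55 -6 16; -6 13 -28; 16 -28 83]
step 0: y = z − H·x̄ = [1]
step 0: S = H·P̄·Hᵀ + R = [542]
step 0: K = P̄·Hᵀ·S⁻¹ = [37/271; 23/271; -161/542]
step 0: x' = x̄ + K·y = [1392/271, -248/271, 2007/542]
step 0: P' = (I − K·H)·P̄ = [12167/271 -3328/271 10293/271; -3328/271 2465/271 -3885/271; 10293/271 -3885/271 19065/542]
step 1: x̄ = F·x = [-11093/542, -1273/542, 3323/542]
step 1: P̄ = F·P·Fᵀ + Q = [448181/542 44865/542 -102903/542; 44865/542 6555/542 -10971/542; -102903/542 -10971/542 28021/542]
step 1: y = z − H·x̄ = [31235/542]
step 1: S = H·P̄·Hᵀ + R = [2817023/542]
step 1: K = P̄·Hᵀ·S⁻¹ = [1115341/2817023; 109533/2817023; -24357/256093]
step 1: x' = x̄ + K·y = [6620738/2817023, -304072/2817023, 166432/256093]
step 1: P' = (I − K·H)·P̄ = [34226271/2817023 7784301/2817023 1501149/256093; 7784301/2817023 11933778/2817023 -261441/256093; 1501149/256093 -261441/256093 1199417/256093]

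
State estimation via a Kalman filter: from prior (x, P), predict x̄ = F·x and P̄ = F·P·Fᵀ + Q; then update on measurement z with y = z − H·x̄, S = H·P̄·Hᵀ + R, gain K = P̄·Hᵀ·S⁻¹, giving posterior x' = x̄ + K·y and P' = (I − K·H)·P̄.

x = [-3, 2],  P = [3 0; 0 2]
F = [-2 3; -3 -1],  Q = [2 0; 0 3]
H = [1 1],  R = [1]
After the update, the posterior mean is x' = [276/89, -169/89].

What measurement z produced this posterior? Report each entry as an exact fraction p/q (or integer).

z = [1]

x̄ = F·x = [12, 7]
P̄ = F·P·Fᵀ + Q = [32 12; 12 32]
S = H·P̄·Hᵀ + R = [89]
K = P̄·Hᵀ·S⁻¹ = [44/89; 44/89]
x' − x̄ = [-792/89, -792/89] = K·y
y = (KᵀK)⁻¹·Kᵀ·(x' − x̄) = [-18]
z = y + H·x̄ = [-18] + [19] = [1]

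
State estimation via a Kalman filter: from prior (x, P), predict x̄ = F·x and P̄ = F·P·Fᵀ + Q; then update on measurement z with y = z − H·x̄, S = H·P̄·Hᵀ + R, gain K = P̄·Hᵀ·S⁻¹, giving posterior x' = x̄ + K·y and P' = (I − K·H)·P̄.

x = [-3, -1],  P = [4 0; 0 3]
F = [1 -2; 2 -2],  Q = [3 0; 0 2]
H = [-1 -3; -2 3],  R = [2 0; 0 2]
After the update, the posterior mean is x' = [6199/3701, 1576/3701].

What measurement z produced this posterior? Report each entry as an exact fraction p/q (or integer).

z = [-3, -2]

x̄ = F·x = [-1, -4]
P̄ = F·P·Fᵀ + Q = [19 20; 20 30]
S = H·P̄·Hᵀ + R = [411 -172; -172 108]
K = P̄·Hᵀ·S⁻¹ = [-1187/3701 -2273/7402; -820/3701 815/7402]
x' − x̄ = [9900/3701, 16380/3701] = K·y
y = (KᵀK)⁻¹·Kᵀ·(x' − x̄) = [-16, 8]
z = y + H·x̄ = [-16, 8] + [13, -10] = [-3, -2]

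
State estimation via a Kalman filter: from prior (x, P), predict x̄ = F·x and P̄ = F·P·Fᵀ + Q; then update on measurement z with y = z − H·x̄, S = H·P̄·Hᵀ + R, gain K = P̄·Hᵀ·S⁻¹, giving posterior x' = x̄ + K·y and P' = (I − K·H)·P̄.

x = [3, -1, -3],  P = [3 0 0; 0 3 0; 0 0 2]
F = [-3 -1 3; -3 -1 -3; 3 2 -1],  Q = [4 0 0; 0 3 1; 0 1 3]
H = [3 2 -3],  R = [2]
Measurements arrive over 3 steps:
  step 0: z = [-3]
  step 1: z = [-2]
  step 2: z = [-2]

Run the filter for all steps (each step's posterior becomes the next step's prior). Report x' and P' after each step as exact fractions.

step 0: x' = [-3826/557, 4661/557, -149/557], P' = [27647/2228 -9354/557 2505/2228; -9354/557 16743/557 1772/557; 2505/2228 1772/557 7431/2228]
step 1: x' = [4023824/756979, -4660918/756979, 1394016/756979], P' = [19808848/756979 -14263293/756979 10257790/756979; -14263293/756979 15017532/756979 -4383961/756979; 10257790/756979 -4383961/756979 7372686/756979]
step 2: x' = [-7642321114/3635058779, -4963055698/3635058779, -8504036644/3635058779], P' = [52821675686/3635058779 -41828561790/3635058779 24823976038/3635058779; -41828561790/3635058779 56173330032/3635058779 -5102034108/3635058779; 24823976038/3635058779 -5102034108/3635058779 21636509912/3635058779]

step 0: x̄ = F·x = [-17, 1, 10]
step 0: P̄ = F·P·Fᵀ + Q = [52 12 -39; 12 51 -26; -39 -26 44]
step 0: y = z − H·x̄ = [76]
step 0: S = H·P̄·Hᵀ + R = [2228]
step 0: K = P̄·Hᵀ·S⁻¹ = [297/2228; 54/557; -301/2228]
step 0: x' = x̄ + K·y = [-3826/557, 4661/557, -149/557]
step 0: P' = (I − K·H)·P̄ = [27647/2228 -9354/557 2505/2228; -9354/557 16743/557 1772/557; 2505/2228 1772/557 7431/2228]
step 1: x̄ = F·x = [6370/557, 7264/557, -2007/557]
step 1: P̄ = F·P·Fᵀ + Q = [19868/557 6105/557 2840/557; 6105/557 63120/557 -17993/557; 2840/557 -17993/557 9613/557]
step 1: y = z − H·x̄ = [-40773/557]
step 1: S = H·P̄·Hᵀ + R = [756979/557]
step 1: K = P̄·Hᵀ·S⁻¹ = [63294/756979; 198534/756979; -56305/756979]
step 1: x' = x̄ + K·y = [4023824/756979, -4660918/756979, 1394016/756979]
step 1: P' = (I − K·H)·P̄ = [19808848/756979 -14263293/756979 10257790/756979; -14263293/756979 15017532/756979 -4383961/756979; 10257790/756979 -4383961/756979 7372686/756979]
step 2: x̄ = F·x = [-3228506/756979, -11592602/756979, 1355620/756979]
step 2: P̄ = F·P·Fᵀ + Q = [18763042/756979 41363232/756979 -9657364/756979; 41363232/756979 334678971/756979 -96696957/756979; -9657364/756979 -96696957/756979 32822971/756979]
step 2: y = z − H·x̄ = [35423624/756979]
step 2: S = H·P̄·Hᵀ + R = [3635058779/756979]
step 2: K = P̄·Hᵀ·S⁻¹ = [167987682/3635058779; 1083538509/3635058779; -320834919/3635058779]
step 2: x' = x̄ + K·y = [-7642321114/3635058779, -4963055698/3635058779, -8504036644/3635058779]
step 2: P' = (I − K·H)·P̄ = [52821675686/3635058779 -41828561790/3635058779 24823976038/3635058779; -41828561790/3635058779 56173330032/3635058779 -5102034108/3635058779; 24823976038/3635058779 -5102034108/3635058779 21636509912/3635058779]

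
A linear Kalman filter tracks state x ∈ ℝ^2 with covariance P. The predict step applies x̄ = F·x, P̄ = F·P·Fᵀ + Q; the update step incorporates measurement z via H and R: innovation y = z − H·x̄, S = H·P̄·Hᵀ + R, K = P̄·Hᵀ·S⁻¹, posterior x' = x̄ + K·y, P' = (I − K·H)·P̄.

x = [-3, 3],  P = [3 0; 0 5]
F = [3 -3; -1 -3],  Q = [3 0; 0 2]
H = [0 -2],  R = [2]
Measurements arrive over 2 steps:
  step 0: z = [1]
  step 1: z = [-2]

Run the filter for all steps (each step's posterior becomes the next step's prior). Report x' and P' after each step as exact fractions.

step 0: x̄ = F·x = [-18, -6]
step 0: P̄ = F·P·Fᵀ + Q = [75 36; 36 50]
step 0: y = z − H·x̄ = [-11]
step 0: S = H·P̄·Hᵀ + R = [202]
step 0: K = P̄·Hᵀ·S⁻¹ = [-36/101; -50/101]
step 0: x' = x̄ + K·y = [-1422/101, -56/101]
step 0: P' = (I − K·H)·P̄ = [4983/101 36/101; 36/101 50/101]
step 1: x̄ = F·x = [-4098/101, 1590/101]
step 1: P̄ = F·P·Fᵀ + Q = [44952/101 -14715/101; -14715/101 5851/101]
step 1: y = z − H·x̄ = [2978/101]
step 1: S = H·P̄·Hᵀ + R = [23606/101]
step 1: K = P̄·Hᵀ·S⁻¹ = [14715/11803; -5851/11803]
step 1: x' = x̄ + K·y = [-45024/11803, 13292/11803]
step 1: P' = (I − K·H)·P̄ = [965406/11803 -14715/11803; -14715/11803 5851/11803]

step 0: x' = [-1422/101, -56/101], P' = [4983/101 36/101; 36/101 50/101]
step 1: x' = [-45024/11803, 13292/11803], P' = [965406/11803 -14715/11803; -14715/11803 5851/11803]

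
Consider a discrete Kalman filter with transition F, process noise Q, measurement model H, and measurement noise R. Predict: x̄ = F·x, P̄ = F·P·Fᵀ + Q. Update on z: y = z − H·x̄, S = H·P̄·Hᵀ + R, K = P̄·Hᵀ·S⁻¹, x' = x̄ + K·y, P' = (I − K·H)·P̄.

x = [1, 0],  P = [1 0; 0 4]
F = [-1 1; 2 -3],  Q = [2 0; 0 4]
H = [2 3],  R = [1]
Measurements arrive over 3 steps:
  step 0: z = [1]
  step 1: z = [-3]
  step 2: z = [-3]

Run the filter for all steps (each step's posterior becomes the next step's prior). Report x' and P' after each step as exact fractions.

step 0: x̄ = F·x = [-1, 2]
step 0: P̄ = F·P·Fᵀ + Q = [7 -14; -14 44]
step 0: y = z − H·x̄ = [-3]
step 0: S = H·P̄·Hᵀ + R = [257]
step 0: K = P̄·Hᵀ·S⁻¹ = [-28/257; 104/257]
step 0: x' = x̄ + K·y = [-173/257, 202/257]
step 0: P' = (I − K·H)·P̄ = [1015/257 -686/257; -686/257 492/257]
step 1: x̄ = F·x = [375/257, -952/257]
step 1: P̄ = F·P·Fᵀ + Q = [3393/257 -6936/257; -6936/257 17748/257]
step 1: y = z − H·x̄ = [1335/257]
step 1: S = H·P̄·Hᵀ + R = [90329/257]
step 1: K = P̄·Hᵀ·S⁻¹ = [-14022/90329; 39372/90329]
step 1: x' = x̄ + K·y = [58965/90329, -130084/90329]
step 1: P' = (I − K·H)·P̄ = [427509/90329 -289680/90329; -289680/90329 206244/90329]
step 2: x̄ = F·x = [-189049/90329, 508182/90329]
step 2: P̄ = F·P·Fᵀ + Q = [1393771/90329 -2922150/90329; -2922150/90329 7403708/90329]
step 2: y = z − H·x̄ = [-1417435/90329]
step 2: S = H·P̄·Hᵀ + R = [37232985/90329]
step 2: K = P̄·Hᵀ·S⁻¹ = [-5978908/37232985; 5455608/12410995]
step 2: x' = x̄ + K·y = [3179167/7446597, -3157182/2482199]
step 2: P' = (I − K·H)·P̄ = [178756699/37232985 -40388034/12410995; -40388034/12410995 28743892/12410995]

step 0: x' = [-173/257, 202/257], P' = [1015/257 -686/257; -686/257 492/257]
step 1: x' = [58965/90329, -130084/90329], P' = [427509/90329 -289680/90329; -289680/90329 206244/90329]
step 2: x' = [3179167/7446597, -3157182/2482199], P' = [178756699/37232985 -40388034/12410995; -40388034/12410995 28743892/12410995]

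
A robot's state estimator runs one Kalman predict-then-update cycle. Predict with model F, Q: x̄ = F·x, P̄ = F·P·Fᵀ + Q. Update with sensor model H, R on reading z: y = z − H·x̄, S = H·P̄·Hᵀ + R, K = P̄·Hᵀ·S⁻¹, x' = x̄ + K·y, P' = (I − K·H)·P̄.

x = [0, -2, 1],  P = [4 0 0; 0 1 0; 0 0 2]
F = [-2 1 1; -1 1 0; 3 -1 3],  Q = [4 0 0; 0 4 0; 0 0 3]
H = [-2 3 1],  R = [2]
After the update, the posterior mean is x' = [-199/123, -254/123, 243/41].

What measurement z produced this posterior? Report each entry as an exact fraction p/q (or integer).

x̄ = F·x = [-1, -2, 5]
P̄ = F·P·Fᵀ + Q = [23 9 -19; 9 9 -13; -19 -13 58]
S = H·P̄·Hᵀ + R = [123]
K = P̄·Hᵀ·S⁻¹ = [-38/123; -4/123; 19/41]
x' − x̄ = [-76/123, -8/123, 38/41] = K·y
y = (KᵀK)⁻¹·Kᵀ·(x' − x̄) = [2]
z = y + H·x̄ = [2] + [1] = [3]

z = [3]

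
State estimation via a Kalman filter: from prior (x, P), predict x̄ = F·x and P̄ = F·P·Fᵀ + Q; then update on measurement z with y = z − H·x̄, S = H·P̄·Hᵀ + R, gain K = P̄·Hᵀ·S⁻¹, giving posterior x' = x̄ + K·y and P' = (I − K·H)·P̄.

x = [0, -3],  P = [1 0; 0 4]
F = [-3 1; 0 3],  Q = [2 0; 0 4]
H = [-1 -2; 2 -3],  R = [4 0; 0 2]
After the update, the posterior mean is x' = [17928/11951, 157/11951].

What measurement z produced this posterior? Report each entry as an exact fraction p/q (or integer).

z = [-2, 3]

x̄ = F·x = [-3, -9]
P̄ = F·P·Fᵀ + Q = [15 12; 12 40]
S = H·P̄·Hᵀ + R = [227 198; 198 278]
K = P̄·Hᵀ·S⁻¹ = [-4827/11951 3180/11951; -3284/11951 -1788/11951]
x' − x̄ = [53781/11951, 107716/11951] = K·y
y = (KᵀK)⁻¹·Kᵀ·(x' − x̄) = [-23, -18]
z = y + H·x̄ = [-23, -18] + [21, 21] = [-2, 3]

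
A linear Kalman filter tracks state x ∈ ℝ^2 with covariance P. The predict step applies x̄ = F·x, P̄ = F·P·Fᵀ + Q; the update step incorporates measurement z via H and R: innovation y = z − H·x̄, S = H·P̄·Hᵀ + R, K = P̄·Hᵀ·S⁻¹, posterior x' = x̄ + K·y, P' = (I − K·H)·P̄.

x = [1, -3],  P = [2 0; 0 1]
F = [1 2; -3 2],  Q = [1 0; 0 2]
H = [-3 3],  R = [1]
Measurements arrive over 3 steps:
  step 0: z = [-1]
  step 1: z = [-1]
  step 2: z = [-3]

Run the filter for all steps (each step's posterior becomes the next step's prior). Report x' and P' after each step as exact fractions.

step 0: x̄ = F·x = [-5, -9]
step 0: P̄ = F·P·Fᵀ + Q = [7 -2; -2 24]
step 0: y = z − H·x̄ = [11]
step 0: S = H·P̄·Hᵀ + R = [316]
step 0: K = P̄·Hᵀ·S⁻¹ = [-27/316; 39/158]
step 0: x' = x̄ + K·y = [-1877/316, -993/158]
step 0: P' = (I − K·H)·P̄ = [1483/316 737/158; 737/158 375/79]
step 1: x̄ = F·x = [-5849/316, 21/4]
step 1: P̄ = F·P·Fᵀ + Q = [13695/316 -55/4; -55/4 29/4]
step 1: y = z − H·x̄ = [-5710/79]
step 1: S = H·P̄·Hᵀ + R = [55600/79]
step 1: K = P̄·Hᵀ·S⁻¹ = [-1353/5560; 4977/55600]
step 1: x' = x̄ + K·y = [-128/139, -6783/5560]
step 1: P' = (I − K·H)·P̄ = [231/139 8789/5560; 8789/5560 89549/55600]
step 2: x̄ = F·x = [-9343/2780, 897/2780]
step 2: P̄ = F·P·Fᵀ + Q = [214439/13900 -67641/13900; -67641/13900 61579/13900]
step 2: y = z − H·x̄ = [-1953/139]
step 2: S = H·P̄·Hᵀ + R = [37156/139]
step 2: K = P̄·Hᵀ·S⁻¹ = [-10578/46445; 2769/26540]
step 2: x' = x̄ + K·y = [-4267/26540, -15171/13270]
step 2: P' = (I − K·H)·P̄ = [1450493/928900 197139/132700; 197139/132700 100877/66350]

step 0: x' = [-1877/316, -993/158], P' = [1483/316 737/158; 737/158 375/79]
step 1: x' = [-128/139, -6783/5560], P' = [231/139 8789/5560; 8789/5560 89549/55600]
step 2: x' = [-4267/26540, -15171/13270], P' = [1450493/928900 197139/132700; 197139/132700 100877/66350]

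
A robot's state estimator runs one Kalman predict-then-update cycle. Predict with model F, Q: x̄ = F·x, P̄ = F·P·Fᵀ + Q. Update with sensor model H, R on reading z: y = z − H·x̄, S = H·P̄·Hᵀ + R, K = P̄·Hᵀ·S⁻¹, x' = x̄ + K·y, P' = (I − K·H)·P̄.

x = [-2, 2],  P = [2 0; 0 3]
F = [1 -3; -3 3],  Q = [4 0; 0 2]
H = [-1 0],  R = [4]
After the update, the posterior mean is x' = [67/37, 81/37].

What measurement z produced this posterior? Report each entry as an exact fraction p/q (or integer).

z = [-3]

x̄ = F·x = [-8, 12]
P̄ = F·P·Fᵀ + Q = [33 -33; -33 47]
S = H·P̄·Hᵀ + R = [37]
K = P̄·Hᵀ·S⁻¹ = [-33/37; 33/37]
x' − x̄ = [363/37, -363/37] = K·y
y = (KᵀK)⁻¹·Kᵀ·(x' − x̄) = [-11]
z = y + H·x̄ = [-11] + [8] = [-3]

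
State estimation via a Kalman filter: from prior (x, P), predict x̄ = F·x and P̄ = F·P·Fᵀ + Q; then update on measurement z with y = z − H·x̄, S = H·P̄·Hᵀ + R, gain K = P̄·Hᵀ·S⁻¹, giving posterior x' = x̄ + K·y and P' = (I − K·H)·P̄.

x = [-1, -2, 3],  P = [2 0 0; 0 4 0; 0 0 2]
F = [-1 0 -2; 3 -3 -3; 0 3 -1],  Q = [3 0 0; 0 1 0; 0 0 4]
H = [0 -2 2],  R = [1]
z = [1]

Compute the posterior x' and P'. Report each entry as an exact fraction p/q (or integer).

x' = [-3533/701, -5648/701, -5301/701]
P' = [9097/701 3382/701 3380/701; 3382/701 8737/701 8634/701; 3380/701 8634/701 8706/701]

x̄ = F·x = [-5, -6, -9]
P̄ = F·P·Fᵀ + Q = [13 6 4; 6 73 -30; 4 -30 42]
y = z − H·x̄ = [7]
S = H·P̄·Hᵀ + R = [701]
K = P̄·Hᵀ·S⁻¹ = [-4/701; -206/701; 144/701]
x' = x̄ + K·y = [-3533/701, -5648/701, -5301/701]
P' = (I − K·H)·P̄ = [9097/701 3382/701 3380/701; 3382/701 8737/701 8634/701; 3380/701 8634/701 8706/701]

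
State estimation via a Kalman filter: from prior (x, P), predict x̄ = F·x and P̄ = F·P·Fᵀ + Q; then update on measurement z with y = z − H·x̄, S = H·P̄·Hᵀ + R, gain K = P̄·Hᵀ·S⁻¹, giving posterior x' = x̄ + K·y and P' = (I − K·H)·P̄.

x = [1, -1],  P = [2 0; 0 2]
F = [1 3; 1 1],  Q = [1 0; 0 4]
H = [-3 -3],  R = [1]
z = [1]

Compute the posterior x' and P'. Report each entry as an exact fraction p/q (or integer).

x' = [-13/14, 120/203]
P' = [33/14 -16/7; -16/7 472/203]

x̄ = F·x = [-2, 0]
P̄ = F·P·Fᵀ + Q = [21 8; 8 8]
y = z − H·x̄ = [-5]
S = H·P̄·Hᵀ + R = [406]
K = P̄·Hᵀ·S⁻¹ = [-3/14; -24/203]
x' = x̄ + K·y = [-13/14, 120/203]
P' = (I − K·H)·P̄ = [33/14 -16/7; -16/7 472/203]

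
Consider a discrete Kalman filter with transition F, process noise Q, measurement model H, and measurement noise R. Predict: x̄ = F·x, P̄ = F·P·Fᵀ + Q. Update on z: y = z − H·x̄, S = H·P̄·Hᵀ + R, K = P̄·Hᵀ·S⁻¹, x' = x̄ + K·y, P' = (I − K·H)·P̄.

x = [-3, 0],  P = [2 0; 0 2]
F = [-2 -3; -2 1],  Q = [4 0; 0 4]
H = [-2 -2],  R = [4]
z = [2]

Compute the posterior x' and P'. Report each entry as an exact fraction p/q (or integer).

x' = [-122/49, 86/49]
P' = [446/49 -414/49; -414/49 430/49]

x̄ = F·x = [6, 6]
P̄ = F·P·Fᵀ + Q = [30 2; 2 14]
y = z − H·x̄ = [26]
S = H·P̄·Hᵀ + R = [196]
K = P̄·Hᵀ·S⁻¹ = [-16/49; -8/49]
x' = x̄ + K·y = [-122/49, 86/49]
P' = (I − K·H)·P̄ = [446/49 -414/49; -414/49 430/49]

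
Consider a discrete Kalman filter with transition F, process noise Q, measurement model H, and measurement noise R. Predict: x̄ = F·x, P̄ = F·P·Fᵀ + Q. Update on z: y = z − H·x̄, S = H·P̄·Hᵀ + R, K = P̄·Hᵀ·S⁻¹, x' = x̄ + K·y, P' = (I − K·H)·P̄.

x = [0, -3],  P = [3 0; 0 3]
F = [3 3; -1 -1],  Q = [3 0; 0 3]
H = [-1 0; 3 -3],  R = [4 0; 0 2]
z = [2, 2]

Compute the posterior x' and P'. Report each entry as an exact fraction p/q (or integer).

x̄ = F·x = [-9, 3]
P̄ = F·P·Fᵀ + Q = [57 -18; -18 9]
y = z − H·x̄ = [-7, 38]
S = H·P̄·Hᵀ + R = [61 -225; -225 920]
K = P̄·Hᵀ·S⁻¹ = [-363/1099 180/1099; -333/1099 -891/5495]
x' = x̄ + K·y = [-510/1099, -5718/5495]
P' = (I − K·H)·P̄ = [1452/1099 1332/1099; 1332/1099 7254/5495]

x' = [-510/1099, -5718/5495]
P' = [1452/1099 1332/1099; 1332/1099 7254/5495]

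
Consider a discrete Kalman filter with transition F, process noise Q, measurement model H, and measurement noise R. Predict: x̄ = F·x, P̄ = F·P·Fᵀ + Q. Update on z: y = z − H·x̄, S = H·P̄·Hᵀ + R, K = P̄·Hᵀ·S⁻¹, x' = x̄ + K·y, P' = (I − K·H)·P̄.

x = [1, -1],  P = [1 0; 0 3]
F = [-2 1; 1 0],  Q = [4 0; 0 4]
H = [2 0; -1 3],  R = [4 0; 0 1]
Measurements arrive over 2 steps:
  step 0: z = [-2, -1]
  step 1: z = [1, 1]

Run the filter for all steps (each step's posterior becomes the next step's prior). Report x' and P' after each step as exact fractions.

step 0: x' = [-558/539, -349/539], P' = [470/539 151/539; 151/539 107/539]
step 1: x' = [87679/180768, 3491/7532], P' = [74161/90384 989/3766; 989/3766 725/3766]

step 0: x̄ = F·x = [-3, 1]
step 0: P̄ = F·P·Fᵀ + Q = [11 -2; -2 5]
step 0: y = z − H·x̄ = [4, -7]
step 0: S = H·P̄·Hᵀ + R = [48 -34; -34 69]
step 0: K = P̄·Hᵀ·S⁻¹ = [235/539 -17/539; 151/1078 170/539]
step 0: x' = x̄ + K·y = [-558/539, -349/539]
step 0: P' = (I − K·H)·P̄ = [470/539 151/539; 151/539 107/539]
step 1: x̄ = F·x = [767/539, -558/539]
step 1: P̄ = F·P·Fᵀ + Q = [3539/539 -789/539; -789/539 2626/539]
step 1: y = z − H·x̄ = [-995/539, 2980/539]
step 1: S = H·P̄·Hᵀ + R = [16312/539 -11812/539; -11812/539 32446/539]
step 1: K = P̄·Hᵀ·S⁻¹ = [74161/180768 -2953/90384; 989/7532 593/1883]
step 1: x' = x̄ + K·y = [87679/180768, 3491/7532]
step 1: P' = (I − K·H)·P̄ = [74161/90384 989/3766; 989/3766 725/3766]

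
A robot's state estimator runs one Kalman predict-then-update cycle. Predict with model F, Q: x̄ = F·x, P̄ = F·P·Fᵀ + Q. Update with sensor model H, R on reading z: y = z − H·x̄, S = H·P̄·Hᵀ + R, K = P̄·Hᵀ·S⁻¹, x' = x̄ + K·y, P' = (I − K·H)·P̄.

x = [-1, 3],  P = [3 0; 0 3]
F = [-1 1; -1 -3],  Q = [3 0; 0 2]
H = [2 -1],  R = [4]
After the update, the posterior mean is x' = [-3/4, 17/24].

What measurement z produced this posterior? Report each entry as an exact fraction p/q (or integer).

z = [-3]

x̄ = F·x = [4, -8]
P̄ = F·P·Fᵀ + Q = [9 -6; -6 32]
S = H·P̄·Hᵀ + R = [96]
K = P̄·Hᵀ·S⁻¹ = [1/4; -11/24]
x' − x̄ = [-19/4, 209/24] = K·y
y = (KᵀK)⁻¹·Kᵀ·(x' − x̄) = [-19]
z = y + H·x̄ = [-19] + [16] = [-3]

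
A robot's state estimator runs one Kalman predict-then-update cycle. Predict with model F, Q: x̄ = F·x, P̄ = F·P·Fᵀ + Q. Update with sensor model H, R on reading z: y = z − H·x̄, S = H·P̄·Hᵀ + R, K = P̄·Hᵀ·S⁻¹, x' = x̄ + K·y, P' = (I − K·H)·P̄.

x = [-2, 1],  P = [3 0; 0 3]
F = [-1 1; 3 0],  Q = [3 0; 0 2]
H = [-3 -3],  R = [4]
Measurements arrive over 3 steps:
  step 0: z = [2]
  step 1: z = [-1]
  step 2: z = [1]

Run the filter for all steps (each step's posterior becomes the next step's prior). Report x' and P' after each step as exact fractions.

step 0: x' = [3, -171/46], P' = [9 -9; -9 217/23]
step 1: x' = [-5925/1232, 32037/6160], P' = [15509/616 -15777/616; -15777/616 81553/3080]
step 2: x' = [6223455/1673314, -6881865/1673314], P' = [28678823/836657 -29251551/836657; -29251551/836657 30190651/836657]

step 0: x̄ = F·x = [3, -6]
step 0: P̄ = F·P·Fᵀ + Q = [9 -9; -9 29]
step 0: y = z − H·x̄ = [-7]
step 0: S = H·P̄·Hᵀ + R = [184]
step 0: K = P̄·Hᵀ·S⁻¹ = [0; -15/46]
step 0: x' = x̄ + K·y = [3, -171/46]
step 0: P' = (I − K·H)·P̄ = [9 -9; -9 217/23]
step 1: x̄ = F·x = [-309/46, 9]
step 1: P̄ = F·P·Fᵀ + Q = [907/23 -54; -54 83]
step 1: y = z − H·x̄ = [269/46]
step 1: S = H·P̄·Hᵀ + R = [3080/23]
step 1: K = P̄·Hᵀ·S⁻¹ = [201/616; -2001/3080]
step 1: x' = x̄ + K·y = [-5925/1232, 32037/6160]
step 1: P' = (I − K·H)·P̄ = [15509/616 -15777/616; -15777/616 81553/3080]
step 2: x̄ = F·x = [30831/3080, -17775/1232]
step 2: P̄ = F·P·Fᵀ + Q = [81527/770 -46929/308; -46929/308 140813/616]
step 2: y = z − H·x̄ = [-75479/6160]
step 2: S = H·P̄·Hᵀ + R = [836657/3080]
step 2: K = P̄·Hᵀ·S⁻¹ = [429546/836657; -704325/836657]
step 2: x' = x̄ + K·y = [6223455/1673314, -6881865/1673314]
step 2: P' = (I − K·H)·P̄ = [28678823/836657 -29251551/836657; -29251551/836657 30190651/836657]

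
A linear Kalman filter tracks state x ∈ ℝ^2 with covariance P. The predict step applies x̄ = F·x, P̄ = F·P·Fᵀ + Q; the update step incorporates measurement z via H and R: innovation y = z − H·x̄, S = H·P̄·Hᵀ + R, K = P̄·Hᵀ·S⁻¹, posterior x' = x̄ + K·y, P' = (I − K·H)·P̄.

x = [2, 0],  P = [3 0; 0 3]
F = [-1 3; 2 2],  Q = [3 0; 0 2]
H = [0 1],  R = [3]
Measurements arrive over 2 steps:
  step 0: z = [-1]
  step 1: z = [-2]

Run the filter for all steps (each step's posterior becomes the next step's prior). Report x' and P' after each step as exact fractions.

step 0: x̄ = F·x = [-2, 4]
step 0: P̄ = F·P·Fᵀ + Q = [33 12; 12 26]
step 0: y = z − H·x̄ = [-5]
step 0: S = H·P̄·Hᵀ + R = [29]
step 0: K = P̄·Hᵀ·S⁻¹ = [12/29; 26/29]
step 0: x' = x̄ + K·y = [-118/29, -14/29]
step 0: P' = (I − K·H)·P̄ = [813/29 36/29; 36/29 78/29]
step 1: x̄ = F·x = [76/29, -264/29]
step 1: P̄ = F·P·Fᵀ + Q = [1386/29 -1014/29; -1014/29 3910/29]
step 1: y = z − H·x̄ = [206/29]
step 1: S = H·P̄·Hᵀ + R = [3997/29]
step 1: K = P̄·Hᵀ·S⁻¹ = [-1014/3997; 3910/3997]
step 1: x' = x̄ + K·y = [3272/3997, -8612/3997]
step 1: P' = (I − K·H)·P̄ = [155574/3997 -3042/3997; -3042/3997 11730/3997]

step 0: x' = [-118/29, -14/29], P' = [813/29 36/29; 36/29 78/29]
step 1: x' = [3272/3997, -8612/3997], P' = [155574/3997 -3042/3997; -3042/3997 11730/3997]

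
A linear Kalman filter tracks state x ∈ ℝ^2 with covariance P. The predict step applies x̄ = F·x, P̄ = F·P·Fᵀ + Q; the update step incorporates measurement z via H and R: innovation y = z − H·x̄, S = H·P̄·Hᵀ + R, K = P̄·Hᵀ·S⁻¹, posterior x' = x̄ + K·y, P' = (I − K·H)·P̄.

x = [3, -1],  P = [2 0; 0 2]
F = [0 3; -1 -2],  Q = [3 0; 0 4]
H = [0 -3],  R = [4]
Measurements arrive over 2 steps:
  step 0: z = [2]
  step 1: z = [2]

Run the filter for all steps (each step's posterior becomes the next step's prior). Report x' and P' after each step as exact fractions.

step 0: x' = [-213/65, -44/65], P' = [717/65 -24/65; -24/65 28/65]
step 1: x' = [-14100/9197, -4754/9197], P' = [61971/9197 -384/9197; -384/9197 3972/9197]

step 0: x̄ = F·x = [-3, -1]
step 0: P̄ = F·P·Fᵀ + Q = [21 -12; -12 14]
step 0: y = z − H·x̄ = [-1]
step 0: S = H·P̄·Hᵀ + R = [130]
step 0: K = P̄·Hᵀ·S⁻¹ = [18/65; -21/65]
step 0: x' = x̄ + K·y = [-213/65, -44/65]
step 0: P' = (I − K·H)·P̄ = [717/65 -24/65; -24/65 28/65]
step 1: x̄ = F·x = [-132/65, 301/65]
step 1: P̄ = F·P·Fᵀ + Q = [447/65 -96/65; -96/65 993/65]
step 1: y = z − H·x̄ = [1033/65]
step 1: S = H·P̄·Hᵀ + R = [9197/65]
step 1: K = P̄·Hᵀ·S⁻¹ = [288/9197; -2979/9197]
step 1: x' = x̄ + K·y = [-14100/9197, -4754/9197]
step 1: P' = (I − K·H)·P̄ = [61971/9197 -384/9197; -384/9197 3972/9197]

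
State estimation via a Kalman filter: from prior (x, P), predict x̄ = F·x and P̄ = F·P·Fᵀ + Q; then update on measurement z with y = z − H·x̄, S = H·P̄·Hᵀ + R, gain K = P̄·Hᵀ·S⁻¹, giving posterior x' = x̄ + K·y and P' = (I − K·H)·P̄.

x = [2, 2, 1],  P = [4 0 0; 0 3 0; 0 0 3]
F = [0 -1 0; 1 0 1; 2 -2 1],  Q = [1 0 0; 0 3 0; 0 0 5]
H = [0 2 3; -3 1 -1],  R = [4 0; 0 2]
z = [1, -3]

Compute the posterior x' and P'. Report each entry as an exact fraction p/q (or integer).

x̄ = F·x = [-2, 3, 1]
P̄ = F·P·Fᵀ + Q = [4 0 6; 0 10 11; 6 11 36]
y = z − H·x̄ = [-8, -11]
S = H·P̄·Hᵀ + R = [500 -131; -131 98]
K = P̄·Hᵀ·S⁻¹ = [-198/10613 -2214/10613; 5063/31839 6443/31839; 2369/10613 -1490/10613]
x' = x̄ + K·y = [4712/10613, -15860/31839, 8051/10613]
P' = (I − K·H)·P̄ = [6164/10613 8280/10613 -5784/10613; 8280/10613 56494/31839 -10304/10613; -5784/10613 -10304/10613 10028/10613]

x' = [4712/10613, -15860/31839, 8051/10613]
P' = [6164/10613 8280/10613 -5784/10613; 8280/10613 56494/31839 -10304/10613; -5784/10613 -10304/10613 10028/10613]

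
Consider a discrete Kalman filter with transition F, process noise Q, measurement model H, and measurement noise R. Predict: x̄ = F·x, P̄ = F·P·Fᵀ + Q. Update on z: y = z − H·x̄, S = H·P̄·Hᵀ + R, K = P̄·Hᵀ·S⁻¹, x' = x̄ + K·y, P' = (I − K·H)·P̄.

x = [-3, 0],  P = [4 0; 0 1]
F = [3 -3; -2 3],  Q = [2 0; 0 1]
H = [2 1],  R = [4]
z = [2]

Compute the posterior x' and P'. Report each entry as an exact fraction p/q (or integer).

x̄ = F·x = [-9, 6]
P̄ = F·P·Fᵀ + Q = [47 -33; -33 26]
y = z − H·x̄ = [14]
S = H·P̄·Hᵀ + R = [86]
K = P̄·Hᵀ·S⁻¹ = [61/86; -20/43]
x' = x̄ + K·y = [40/43, -22/43]
P' = (I − K·H)·P̄ = [321/86 -199/43; -199/43 318/43]

x' = [40/43, -22/43]
P' = [321/86 -199/43; -199/43 318/43]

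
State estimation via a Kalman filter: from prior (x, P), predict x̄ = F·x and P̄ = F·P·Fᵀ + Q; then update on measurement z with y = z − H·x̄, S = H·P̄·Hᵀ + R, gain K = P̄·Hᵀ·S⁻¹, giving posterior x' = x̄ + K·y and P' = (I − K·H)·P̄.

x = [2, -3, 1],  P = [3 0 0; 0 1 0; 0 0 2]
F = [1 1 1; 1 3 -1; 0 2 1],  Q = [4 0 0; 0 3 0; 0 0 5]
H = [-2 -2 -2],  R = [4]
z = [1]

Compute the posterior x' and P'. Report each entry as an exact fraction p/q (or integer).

x̄ = F·x = [0, -8, -5]
P̄ = F·P·Fᵀ + Q = [10 4 4; 4 17 4; 4 4 11]
y = z − H·x̄ = [-25]
S = H·P̄·Hᵀ + R = [252]
K = P̄·Hᵀ·S⁻¹ = [-1/7; -25/126; -19/126]
x' = x̄ + K·y = [25/7, -383/126, -155/126]
P' = (I − K·H)·P̄ = [34/7 -22/7 -10/7; -22/7 446/63 -223/63; -10/7 -223/63 332/63]

x' = [25/7, -383/126, -155/126]
P' = [34/7 -22/7 -10/7; -22/7 446/63 -223/63; -10/7 -223/63 332/63]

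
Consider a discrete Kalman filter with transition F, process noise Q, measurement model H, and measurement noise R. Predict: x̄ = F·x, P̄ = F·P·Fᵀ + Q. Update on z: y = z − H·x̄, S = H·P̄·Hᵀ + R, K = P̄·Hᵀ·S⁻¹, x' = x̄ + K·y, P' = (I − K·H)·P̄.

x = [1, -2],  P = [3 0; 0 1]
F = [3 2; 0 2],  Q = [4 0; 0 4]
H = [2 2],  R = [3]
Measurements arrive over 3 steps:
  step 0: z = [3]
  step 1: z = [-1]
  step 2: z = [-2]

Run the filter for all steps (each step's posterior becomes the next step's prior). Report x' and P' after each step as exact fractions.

step 0: x' = [269/69, -172/69], P' = [129/23 -116/23; -116/23 120/23]
step 1: x' = [12261/1993, -13104/1993], P' = [26831/1993 -26456/1993; -26456/1993 27524/1993]
step 2: x' = [1186225/257431, -87328/15143], P' = [5348225/257431 -315760/15143; -315760/15143 328012/15143]

step 0: x̄ = F·x = [-1, -4]
step 0: P̄ = F·P·Fᵀ + Q = [35 4; 4 8]
step 0: y = z − H·x̄ = [13]
step 0: S = H·P̄·Hᵀ + R = [207]
step 0: K = P̄·Hᵀ·S⁻¹ = [26/69; 8/69]
step 0: x' = x̄ + K·y = [269/69, -172/69]
step 0: P' = (I − K·H)·P̄ = [129/23 -116/23; -116/23 120/23]
step 1: x̄ = F·x = [463/69, -344/69]
step 1: P̄ = F·P·Fᵀ + Q = [341/23 -216/23; -216/23 572/23]
step 1: y = z − H·x̄ = [-307/69]
step 1: S = H·P̄·Hᵀ + R = [1993/23]
step 1: K = P̄·Hᵀ·S⁻¹ = [250/1993; 712/1993]
step 1: x' = x̄ + K·y = [12261/1993, -13104/1993]
step 1: P' = (I − K·H)·P̄ = [26831/1993 -26456/1993; -26456/1993 27524/1993]
step 2: x̄ = F·x = [10575/1993, -26208/1993]
step 2: P̄ = F·P·Fᵀ + Q = [42075/1993 -48640/1993; -48640/1993 118068/1993]
step 2: y = z − H·x̄ = [27280/1993]
step 2: S = H·P̄·Hᵀ + R = [257431/1993]
step 2: K = P̄·Hᵀ·S⁻¹ = [-13130/257431; 8168/15143]
step 2: x' = x̄ + K·y = [1186225/257431, -87328/15143]
step 2: P' = (I − K·H)·P̄ = [5348225/257431 -315760/15143; -315760/15143 328012/15143]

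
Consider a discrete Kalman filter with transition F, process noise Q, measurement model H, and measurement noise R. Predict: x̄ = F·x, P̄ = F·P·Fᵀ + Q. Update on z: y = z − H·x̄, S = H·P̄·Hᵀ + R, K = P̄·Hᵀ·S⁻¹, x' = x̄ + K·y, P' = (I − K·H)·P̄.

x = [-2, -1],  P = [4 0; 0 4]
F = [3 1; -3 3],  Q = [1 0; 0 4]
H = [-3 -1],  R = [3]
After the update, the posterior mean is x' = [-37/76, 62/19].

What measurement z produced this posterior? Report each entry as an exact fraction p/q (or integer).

x̄ = F·x = [-7, 3]
P̄ = F·P·Fᵀ + Q = [41 -24; -24 76]
S = H·P̄·Hᵀ + R = [304]
K = P̄·Hᵀ·S⁻¹ = [-99/304; -1/76]
x' − x̄ = [495/76, 5/19] = K·y
y = (KᵀK)⁻¹·Kᵀ·(x' − x̄) = [-20]
z = y + H·x̄ = [-20] + [18] = [-2]

z = [-2]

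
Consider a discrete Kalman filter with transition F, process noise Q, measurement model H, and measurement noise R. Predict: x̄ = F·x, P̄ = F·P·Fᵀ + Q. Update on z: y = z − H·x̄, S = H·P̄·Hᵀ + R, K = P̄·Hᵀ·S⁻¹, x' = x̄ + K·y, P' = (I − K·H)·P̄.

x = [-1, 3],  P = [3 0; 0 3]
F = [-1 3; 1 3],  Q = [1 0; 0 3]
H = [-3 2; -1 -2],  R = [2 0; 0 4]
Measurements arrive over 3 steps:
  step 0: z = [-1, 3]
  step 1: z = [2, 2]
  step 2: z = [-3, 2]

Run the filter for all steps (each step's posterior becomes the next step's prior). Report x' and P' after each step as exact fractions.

step 0: x' = [-5523/14813, -16574/14813], P' = [5488/14813 4566/14813; 4566/14813 8625/14813]
step 1: x' = [-2673365/2363817, -9635749/14182902], P' = [273318/787939 692203/2363817; 692203/2363817 7962665/14182902]
step 2: x' = [83721946/483401607, -1799092933/1450204821], P' = [55799300/161133869 47085664/161133869; 47085664/161133869 812826022/1450204821]

step 0: x̄ = F·x = [10, 8]
step 0: P̄ = F·P·Fᵀ + Q = [31 24; 24 33]
step 0: y = z − H·x̄ = [13, 29]
step 0: S = H·P̄·Hᵀ + R = [125 57; 57 263]
step 0: K = P̄·Hᵀ·S⁻¹ = [-3666/14813 -3655/14813; 1776/14813 -5454/14813]
step 0: x' = x̄ + K·y = [-5523/14813, -16574/14813]
step 0: P' = (I − K·H)·P̄ = [5488/14813 4566/14813; 4566/14813 8625/14813]
step 1: x̄ = F·x = [-44199/14813, -55245/14813]
step 1: P̄ = F·P·Fᵀ + Q = [70530/14813 72137/14813; 72137/14813 154948/14813]
step 1: y = z − H·x̄ = [7519/14813, -125063/14813]
step 1: S = H·P̄·Hᵀ + R = [418544/14813 -119654/14813; -119654/14813 1038122/14813]
step 1: K = P̄·Hᵀ·S⁻¹ = [-537728/2363817 -551090/2363817; 866419/7091451 -5019637/14182902]
step 1: x' = x̄ + K·y = [-2673365/2363817, -9635749/14182902]
step 1: P' = (I − K·H)·P̄ = [273318/787939 692203/2363817; 692203/2363817 7962665/14182902]
step 2: x̄ = F·x = [-1429673/1575878, -14982479/4727634]
step 2: P̄ = F·P·Fᵀ + Q = [7316367/1575878 7416029/1575878; 7416029/1575878 16005747/1575878]
step 2: y = z − H·x̄ = [2914999/4727634, -24798709/4727634]
step 2: S = H·P̄·Hᵀ + R = [44029699/1575878 -12409771/1575878; -12409771/1575878 107306983/1575878]
step 2: K = P̄·Hᵀ·S⁻¹ = [-36613286/161133869 -37492657/161133869; 177169558/1450204821 -512355755/1450204821]
step 2: x' = x̄ + K·y = [83721946/483401607, -1799092933/1450204821]
step 2: P' = (I − K·H)·P̄ = [55799300/161133869 47085664/161133869; 47085664/161133869 812826022/1450204821]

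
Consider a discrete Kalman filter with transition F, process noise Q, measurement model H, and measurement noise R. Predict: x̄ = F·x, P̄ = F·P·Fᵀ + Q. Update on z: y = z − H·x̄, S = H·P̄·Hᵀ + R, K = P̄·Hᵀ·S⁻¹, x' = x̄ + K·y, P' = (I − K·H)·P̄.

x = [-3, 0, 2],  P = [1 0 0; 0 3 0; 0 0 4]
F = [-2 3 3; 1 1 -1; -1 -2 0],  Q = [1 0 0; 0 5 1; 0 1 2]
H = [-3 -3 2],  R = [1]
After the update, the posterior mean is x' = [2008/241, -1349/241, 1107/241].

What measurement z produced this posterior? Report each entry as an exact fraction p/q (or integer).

x̄ = F·x = [12, -5, 3]
P̄ = F·P·Fᵀ + Q = [68 -5 -16; -5 13 -6; -16 -6 15]
S = H·P̄·Hᵀ + R = [964]
K = P̄·Hᵀ·S⁻¹ = [-221/964; -9/241; 24/241]
x' − x̄ = [-884/241, -144/241, 384/241] = K·y
y = (KᵀK)⁻¹·Kᵀ·(x' − x̄) = [16]
z = y + H·x̄ = [16] + [-15] = [1]

z = [1]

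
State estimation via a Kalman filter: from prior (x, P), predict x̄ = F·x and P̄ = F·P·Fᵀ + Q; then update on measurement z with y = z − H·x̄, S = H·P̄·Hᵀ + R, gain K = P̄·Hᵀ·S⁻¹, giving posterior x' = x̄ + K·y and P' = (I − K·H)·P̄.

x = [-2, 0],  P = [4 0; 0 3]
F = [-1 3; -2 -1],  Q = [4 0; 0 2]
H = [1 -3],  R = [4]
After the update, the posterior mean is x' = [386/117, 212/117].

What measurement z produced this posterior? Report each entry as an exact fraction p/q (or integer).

z = [-2]

x̄ = F·x = [2, 4]
P̄ = F·P·Fᵀ + Q = [35 -1; -1 21]
S = H·P̄·Hᵀ + R = [234]
K = P̄·Hᵀ·S⁻¹ = [19/117; -32/117]
x' − x̄ = [152/117, -256/117] = K·y
y = (KᵀK)⁻¹·Kᵀ·(x' − x̄) = [8]
z = y + H·x̄ = [8] + [-10] = [-2]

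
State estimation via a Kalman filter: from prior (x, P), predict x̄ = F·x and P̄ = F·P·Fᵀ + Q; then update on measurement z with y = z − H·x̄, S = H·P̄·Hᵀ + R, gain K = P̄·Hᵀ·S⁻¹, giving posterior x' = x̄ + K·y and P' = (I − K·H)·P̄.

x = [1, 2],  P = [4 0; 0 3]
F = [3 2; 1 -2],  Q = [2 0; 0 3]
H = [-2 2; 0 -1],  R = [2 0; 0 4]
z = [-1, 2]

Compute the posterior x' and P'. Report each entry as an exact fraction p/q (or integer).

x̄ = F·x = [7, -3]
P̄ = F·P·Fᵀ + Q = [50 0; 0 19]
y = z − H·x̄ = [19, -1]
S = H·P̄·Hᵀ + R = [278 -38; -38 23]
K = P̄·Hᵀ·S⁻¹ = [-46/99 -76/99; 76/2475 -1919/2475]
x' = x̄ + K·y = [-35/33, -1354/825]
P' = (I − K·H)·P̄ = [350/99 304/99; 304/99 7676/2475]

x' = [-35/33, -1354/825]
P' = [350/99 304/99; 304/99 7676/2475]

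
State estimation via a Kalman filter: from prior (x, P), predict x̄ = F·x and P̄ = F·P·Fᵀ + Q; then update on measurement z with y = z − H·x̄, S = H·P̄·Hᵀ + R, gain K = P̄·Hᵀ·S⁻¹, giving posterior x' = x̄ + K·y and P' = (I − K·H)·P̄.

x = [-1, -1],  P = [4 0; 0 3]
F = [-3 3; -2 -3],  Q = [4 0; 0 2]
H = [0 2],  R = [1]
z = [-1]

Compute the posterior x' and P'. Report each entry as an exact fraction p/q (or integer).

x̄ = F·x = [0, 5]
P̄ = F·P·Fᵀ + Q = [67 -3; -3 45]
y = z − H·x̄ = [-11]
S = H·P̄·Hᵀ + R = [181]
K = P̄·Hᵀ·S⁻¹ = [-6/181; 90/181]
x' = x̄ + K·y = [66/181, -85/181]
P' = (I − K·H)·P̄ = [12091/181 -3/181; -3/181 45/181]

x' = [66/181, -85/181]
P' = [12091/181 -3/181; -3/181 45/181]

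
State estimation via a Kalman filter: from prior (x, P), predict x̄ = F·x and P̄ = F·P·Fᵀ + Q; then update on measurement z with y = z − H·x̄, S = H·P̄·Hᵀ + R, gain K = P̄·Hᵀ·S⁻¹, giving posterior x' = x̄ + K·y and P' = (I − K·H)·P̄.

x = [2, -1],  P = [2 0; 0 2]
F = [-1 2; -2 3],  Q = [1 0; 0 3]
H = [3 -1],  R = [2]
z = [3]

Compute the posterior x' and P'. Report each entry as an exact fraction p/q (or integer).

x' = [0, -43/17]
P' = [5/2 13/2; 13/2 625/34]

x̄ = F·x = [-4, -7]
P̄ = F·P·Fᵀ + Q = [11 16; 16 29]
y = z − H·x̄ = [8]
S = H·P̄·Hᵀ + R = [34]
K = P̄·Hᵀ·S⁻¹ = [1/2; 19/34]
x' = x̄ + K·y = [0, -43/17]
P' = (I − K·H)·P̄ = [5/2 13/2; 13/2 625/34]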